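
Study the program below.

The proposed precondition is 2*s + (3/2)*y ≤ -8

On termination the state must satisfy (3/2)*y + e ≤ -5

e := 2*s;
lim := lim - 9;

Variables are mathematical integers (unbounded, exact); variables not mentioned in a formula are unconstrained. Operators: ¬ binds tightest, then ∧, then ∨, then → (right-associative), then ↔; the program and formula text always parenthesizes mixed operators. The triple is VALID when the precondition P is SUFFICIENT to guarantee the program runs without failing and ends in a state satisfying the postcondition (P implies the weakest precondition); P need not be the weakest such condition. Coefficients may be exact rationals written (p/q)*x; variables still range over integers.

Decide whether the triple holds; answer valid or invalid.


Working backward. After the program, the postcondition (3/2)*y + e ≤ -5 must hold; in canonical form it is e + (3/2)*y ≤ -5.
Before lim := lim - 9: e + (3/2)*y ≤ -5
Before e := 2*s: 2*s + (3/2)*y ≤ -5
The weakest precondition is 2*s + (3/2)*y ≤ -5.
Check whether 2*s + (3/2)*y ≤ -8 implies it.
Every state satisfying the precondition satisfies the weakest precondition: the implication holds.
Answer: valid


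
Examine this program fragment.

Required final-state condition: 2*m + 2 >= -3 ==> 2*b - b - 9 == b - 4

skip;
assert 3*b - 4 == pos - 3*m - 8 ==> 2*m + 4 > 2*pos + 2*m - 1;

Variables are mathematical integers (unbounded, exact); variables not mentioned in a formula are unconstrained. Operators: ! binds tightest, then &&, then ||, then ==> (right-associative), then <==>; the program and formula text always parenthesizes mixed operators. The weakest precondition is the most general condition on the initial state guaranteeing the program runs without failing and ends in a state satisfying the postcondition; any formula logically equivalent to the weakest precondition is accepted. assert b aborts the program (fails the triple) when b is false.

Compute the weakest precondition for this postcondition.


Working backward. After the program, the postcondition 2*m + 2 >= -3 ==> 2*b - b - 9 == b - 4 must hold; in canonical form it is !(2*m >= -5).
Before assert 3*b - 4 == pos - 3*m - 8 ==> 2*m + 4 > 2*pos + 2*m - 1: (3*b + 3*m == pos - 4 ==> 2*pos < 5) && (!(2*m >= -5))
Before skip: (3*b + 3*m == pos - 4 ==> 2*pos < 5) && (!(2*m >= -5))
Answer: WP = (3*b + 3*m == pos - 4 ==> 2*pos < 5) && (!(2*m >= -5))


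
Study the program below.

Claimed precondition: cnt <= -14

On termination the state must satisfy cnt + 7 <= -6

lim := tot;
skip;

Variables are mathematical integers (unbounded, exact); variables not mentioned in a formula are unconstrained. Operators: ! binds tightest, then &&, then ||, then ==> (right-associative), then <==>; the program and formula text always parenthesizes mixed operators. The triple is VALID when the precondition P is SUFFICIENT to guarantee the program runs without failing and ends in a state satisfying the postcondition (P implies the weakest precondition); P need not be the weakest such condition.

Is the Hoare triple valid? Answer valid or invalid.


Working backward. After the program, the postcondition cnt + 7 <= -6 must hold; in canonical form it is cnt <= -13.
Before skip: cnt <= -13
Before lim := tot: cnt <= -13
The weakest precondition is cnt <= -13.
Check whether cnt <= -14 implies it.
Every state satisfying the precondition satisfies the weakest precondition: the implication holds.
Answer: valid


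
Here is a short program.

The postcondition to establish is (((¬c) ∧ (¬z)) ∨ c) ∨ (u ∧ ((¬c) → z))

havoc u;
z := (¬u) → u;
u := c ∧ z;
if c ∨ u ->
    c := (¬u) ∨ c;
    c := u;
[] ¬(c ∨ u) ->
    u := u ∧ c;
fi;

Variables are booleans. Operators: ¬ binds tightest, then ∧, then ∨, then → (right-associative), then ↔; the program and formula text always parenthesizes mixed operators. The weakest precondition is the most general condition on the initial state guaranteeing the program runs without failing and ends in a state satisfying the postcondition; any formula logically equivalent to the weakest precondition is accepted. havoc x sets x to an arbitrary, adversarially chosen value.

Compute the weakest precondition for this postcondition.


Working backward. After the program, the postcondition (((¬c) ∧ (¬z)) ∨ c) ∨ (u ∧ ((¬c) → z)) must hold; in canonical form it is ((¬c) ∧ (¬z)) ∨ c ∨ (u ∧ ((¬c) → z)).
Then branch requires ((¬u) ∧ (¬z)) ∨ u ∨ (u ∧ ((¬u) → z)); else branch requires ((¬c) ∧ (¬z)) ∨ c ∨ (u ∧ c ∧ ((¬c) → z)).
Before the if: ((c ∨ u) → (((¬u) ∧ (¬z)) ∨ u ∨ (u ∧ ((¬u) → z)))) ∧ ((¬(c ∨ u)) → (((¬c) ∧ (¬z)) ∨ c ∨ (u ∧ c ∧ ((¬c) → z))))
Before u := c ∧ z: ((c ∨ (c ∧ z)) → (((¬(c ∧ z)) ∧ (¬z)) ∨ (c ∧ z) ∨ (c ∧ z ∧ ((¬(c ∧ z)) → z)))) ∧ ((¬(c ∨ (c ∧ z))) → (((¬c) ∧ (¬z)) ∨ c ∨ (c ∧ z ∧ ((¬c) → z))))
Before z := (¬u) → u: ((c ∨ (c ∧ ((¬u) → u))) → (((¬(c ∧ ((¬u) → u))) ∧ (¬((¬u) → u))) ∨ (c ∧ ((¬u) → u)) ∨ (c ∧ ((¬u) → u) ∧ ((¬(c ∧ ((¬u) → u))) → ((¬u) → u))))) ∧ ((¬(c ∨ (c ∧ ((¬u) → u)))) → (((¬c) ∧ (¬((¬u) → u))) ∨ c ∨ (c ∧ ((¬u) → u) ∧ ((¬c) → ((¬u) → u)))))
Before havoc u: (¬c) → c
Answer: WP = (¬c) → c


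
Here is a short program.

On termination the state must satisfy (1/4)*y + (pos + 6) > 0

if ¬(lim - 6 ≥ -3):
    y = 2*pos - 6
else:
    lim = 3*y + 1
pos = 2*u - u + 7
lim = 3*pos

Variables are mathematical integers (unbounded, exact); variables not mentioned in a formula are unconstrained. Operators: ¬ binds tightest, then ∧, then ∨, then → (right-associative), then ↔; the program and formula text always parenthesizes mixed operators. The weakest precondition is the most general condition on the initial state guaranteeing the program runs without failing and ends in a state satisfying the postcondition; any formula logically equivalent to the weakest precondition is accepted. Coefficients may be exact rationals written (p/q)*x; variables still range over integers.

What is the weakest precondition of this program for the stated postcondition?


Working backward. After the program, the postcondition (1/4)*y + (pos + 6) > 0 must hold; in canonical form it is pos + (1/4)*y > -6.
Before lim := 3*pos: pos + (1/4)*y > -6
Before pos := 2*u - u + 7: u + (1/4)*y > -13
Then branch requires (1/2)*pos + u > -23/2; else branch requires u + (1/4)*y > -13.
Before the if: ((¬(lim ≥ 3)) → (1/2)*pos + u > -23/2) ∧ (lim ≥ 3 → u + (1/4)*y > -13)
Answer: WP = ((¬(lim ≥ 3)) → (1/2)*pos + u > -23/2) ∧ (lim ≥ 3 → u + (1/4)*y > -13)


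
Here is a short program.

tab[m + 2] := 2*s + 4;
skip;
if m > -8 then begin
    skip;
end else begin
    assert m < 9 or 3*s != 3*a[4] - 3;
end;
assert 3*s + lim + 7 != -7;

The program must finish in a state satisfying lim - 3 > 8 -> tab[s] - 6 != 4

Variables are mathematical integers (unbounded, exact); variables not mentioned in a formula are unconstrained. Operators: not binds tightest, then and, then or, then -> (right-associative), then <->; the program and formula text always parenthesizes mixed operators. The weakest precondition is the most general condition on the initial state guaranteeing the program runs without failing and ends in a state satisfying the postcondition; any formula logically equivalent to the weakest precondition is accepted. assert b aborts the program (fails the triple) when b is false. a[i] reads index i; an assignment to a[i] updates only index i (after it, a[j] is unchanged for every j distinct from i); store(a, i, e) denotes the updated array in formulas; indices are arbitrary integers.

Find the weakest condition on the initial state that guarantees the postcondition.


Working backward. After the program, the postcondition lim - 3 > 8 -> tab[s] - 6 != 4 must hold; in canonical form it is lim > 11 -> tab[s] != 10.
Before assert 3*s + lim + 7 != -7: lim + 3*s != -14 and (lim > 11 -> tab[s] != 10)
Then branch requires lim + 3*s != -14 and (lim > 11 -> tab[s] != 10); else branch requires (m < 9 or 3*s != 3*a[4] - 3) and lim + 3*s != -14 and (lim > 11 -> tab[s] != 10).
Before the if: (m > -8 -> (lim + 3*s != -14 and (lim > 11 -> tab[s] != 10))) and ((not (m > -8)) -> ((m < 9 or 3*s != 3*a[4] - 3) and lim + 3*s != -14 and (lim > 11 -> tab[s] != 10)))
Before skip: (m > -8 -> (lim + 3*s != -14 and (lim > 11 -> tab[s] != 10))) and ((not (m > -8)) -> ((m < 9 or 3*s != 3*a[4] - 3) and lim + 3*s != -14 and (lim > 11 -> tab[s] != 10)))
Before tab[m + 2] := 2*s + 4: (m > -8 -> (lim + 3*s != -14 and (lim > 11 -> store(tab, m + 2, 2*s + 4)[s] != 10))) and ((not (m > -8)) -> ((m < 9 or 3*s != 3*a[4] - 3) and lim + 3*s != -14 and (lim > 11 -> store(tab, m + 2, 2*s + 4)[s] != 10)))
Answer: WP = (m > -8 -> (lim + 3*s != -14 and (lim > 11 -> store(tab, m + 2, 2*s + 4)[s] != 10))) and ((not (m > -8)) -> ((m < 9 or 3*s != 3*a[4] - 3) and lim + 3*s != -14 and (lim > 11 -> store(tab, m + 2, 2*s + 4)[s] != 10)))


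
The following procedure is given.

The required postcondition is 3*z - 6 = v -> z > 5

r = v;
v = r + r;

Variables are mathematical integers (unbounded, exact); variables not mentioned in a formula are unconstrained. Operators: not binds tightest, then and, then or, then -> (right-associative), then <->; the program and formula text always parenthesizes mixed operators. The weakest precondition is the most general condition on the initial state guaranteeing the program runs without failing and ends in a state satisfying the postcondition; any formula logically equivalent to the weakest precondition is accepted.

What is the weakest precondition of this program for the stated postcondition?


Working backward. After the program, the postcondition 3*z - 6 = v -> z > 5 must hold; in canonical form it is 3*z = v + 6 -> z > 5.
Before v := r + r: 3*z = 2*r + 6 -> z > 5
Before r := v: 3*z = 2*v + 6 -> z > 5
Answer: WP = 3*z = 2*v + 6 -> z > 5


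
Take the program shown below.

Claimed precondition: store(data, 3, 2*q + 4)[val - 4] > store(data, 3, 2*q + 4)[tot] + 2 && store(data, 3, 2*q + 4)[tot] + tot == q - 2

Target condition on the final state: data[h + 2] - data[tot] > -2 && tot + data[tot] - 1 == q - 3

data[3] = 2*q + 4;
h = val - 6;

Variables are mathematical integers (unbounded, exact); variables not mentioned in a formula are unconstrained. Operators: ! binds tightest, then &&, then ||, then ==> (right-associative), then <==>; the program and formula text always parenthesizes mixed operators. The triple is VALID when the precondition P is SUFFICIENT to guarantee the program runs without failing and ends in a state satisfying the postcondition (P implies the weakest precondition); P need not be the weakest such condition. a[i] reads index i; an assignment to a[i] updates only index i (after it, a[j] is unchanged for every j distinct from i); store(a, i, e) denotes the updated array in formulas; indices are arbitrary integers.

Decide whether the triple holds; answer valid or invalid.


Working backward. After the program, the postcondition data[h + 2] - data[tot] > -2 && tot + data[tot] - 1 == q - 3 must hold; in canonical form it is data[h + 2] > data[tot] - 2 && data[tot] + tot == q - 2.
Before h := val - 6: data[val - 4] > data[tot] - 2 && data[tot] + tot == q - 2
Before data[3] := 2*q + 4: store(data, 3, 2*q + 4)[val - 4] > store(data, 3, 2*q + 4)[tot] - 2 && store(data, 3, 2*q + 4)[tot] + tot == q - 2
The weakest precondition is store(data, 3, 2*q + 4)[val - 4] > store(data, 3, 2*q + 4)[tot] - 2 && store(data, 3, 2*q + 4)[tot] + tot == q - 2.
Check whether store(data, 3, 2*q + 4)[val - 4] > store(data, 3, 2*q + 4)[tot] + 2 && store(data, 3, 2*q + 4)[tot] + tot == q - 2 implies it.
Every state satisfying the precondition satisfies the weakest precondition: the implication holds.
Answer: valid


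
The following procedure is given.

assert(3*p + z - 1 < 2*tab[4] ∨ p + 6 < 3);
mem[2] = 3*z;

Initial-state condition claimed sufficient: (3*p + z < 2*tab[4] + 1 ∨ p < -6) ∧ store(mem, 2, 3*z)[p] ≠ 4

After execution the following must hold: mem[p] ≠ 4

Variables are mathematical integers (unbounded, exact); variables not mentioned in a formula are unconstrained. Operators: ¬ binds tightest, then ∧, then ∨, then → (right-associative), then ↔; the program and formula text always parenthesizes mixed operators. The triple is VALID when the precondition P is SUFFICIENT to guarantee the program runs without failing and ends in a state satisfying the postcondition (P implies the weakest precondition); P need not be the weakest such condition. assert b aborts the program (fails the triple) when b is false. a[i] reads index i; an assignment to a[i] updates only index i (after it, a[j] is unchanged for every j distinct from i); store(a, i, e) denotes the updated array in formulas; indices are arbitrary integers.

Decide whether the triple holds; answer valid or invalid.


Working backward. After the program, mem[p] ≠ 4 must hold.
Before mem[2] := 3*z: store(mem, 2, 3*z)[p] ≠ 4
Before assert 3*p + z - 1 < 2*tab[4] ∨ p + 6 < 3: (3*p + z < 2*tab[4] + 1 ∨ p < -3) ∧ store(mem, 2, 3*z)[p] ≠ 4
The weakest precondition is (3*p + z < 2*tab[4] + 1 ∨ p < -3) ∧ store(mem, 2, 3*z)[p] ≠ 4.
Check whether (3*p + z < 2*tab[4] + 1 ∨ p < -6) ∧ store(mem, 2, 3*z)[p] ≠ 4 implies it.
Every state satisfying the precondition satisfies the weakest precondition: the implication holds.
Answer: valid


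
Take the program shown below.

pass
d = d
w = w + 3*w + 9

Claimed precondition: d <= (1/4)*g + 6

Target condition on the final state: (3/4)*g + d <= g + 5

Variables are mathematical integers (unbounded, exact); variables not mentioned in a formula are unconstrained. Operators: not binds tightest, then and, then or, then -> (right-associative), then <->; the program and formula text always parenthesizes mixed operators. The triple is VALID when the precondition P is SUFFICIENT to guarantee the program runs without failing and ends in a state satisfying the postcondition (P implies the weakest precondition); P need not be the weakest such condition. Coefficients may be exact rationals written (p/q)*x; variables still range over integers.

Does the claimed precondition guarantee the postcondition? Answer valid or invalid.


Working backward. After the program, the postcondition (3/4)*g + d <= g + 5 must hold; in canonical form it is d <= (1/4)*g + 5.
Before w := w + 3*w + 9: d <= (1/4)*g + 5
Before d := d: d <= (1/4)*g + 5
Before skip: d <= (1/4)*g + 5
The weakest precondition is d <= (1/4)*g + 5.
Check whether d <= (1/4)*g + 6 implies it.
Countermodel: at the initial state d = 6, g = 3, the precondition holds but the weakest precondition fails.
Answer: invalid


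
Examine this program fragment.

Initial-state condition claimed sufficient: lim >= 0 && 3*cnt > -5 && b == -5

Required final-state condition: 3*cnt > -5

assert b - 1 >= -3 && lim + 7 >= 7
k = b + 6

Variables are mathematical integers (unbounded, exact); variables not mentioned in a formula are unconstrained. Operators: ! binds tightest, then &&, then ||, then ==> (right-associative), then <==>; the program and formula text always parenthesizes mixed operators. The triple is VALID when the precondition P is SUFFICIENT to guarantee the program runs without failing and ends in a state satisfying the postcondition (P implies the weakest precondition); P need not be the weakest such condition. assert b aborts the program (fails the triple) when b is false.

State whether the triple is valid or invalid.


Working backward. After the program, 3*cnt > -5 must hold.
Before k := b + 6: 3*cnt > -5
Before assert b - 1 >= -3 && lim + 7 >= 7: b >= -2 && lim >= 0 && 3*cnt > -5
The weakest precondition is b >= -2 && lim >= 0 && 3*cnt > -5.
Check whether lim >= 0 && 3*cnt > -5 && b == -5 implies it.
Countermodel: at the initial state b = -5, cnt = -1, lim = 0, the precondition holds but the weakest precondition fails.
Answer: invalid


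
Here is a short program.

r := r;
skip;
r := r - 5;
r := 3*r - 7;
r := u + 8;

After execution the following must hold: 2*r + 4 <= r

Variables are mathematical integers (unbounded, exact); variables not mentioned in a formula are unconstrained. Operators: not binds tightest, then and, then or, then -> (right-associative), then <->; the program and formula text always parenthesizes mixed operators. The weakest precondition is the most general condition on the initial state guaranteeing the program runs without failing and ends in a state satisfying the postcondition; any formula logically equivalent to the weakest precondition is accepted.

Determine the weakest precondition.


Working backward. After the program, the postcondition 2*r + 4 <= r must hold; in canonical form it is r <= -4.
Before r := u + 8: u <= -12
Before r := 3*r - 7: u <= -12
Before r := r - 5: u <= -12
Before skip: u <= -12
Before r := r: u <= -12
Answer: WP = u <= -12


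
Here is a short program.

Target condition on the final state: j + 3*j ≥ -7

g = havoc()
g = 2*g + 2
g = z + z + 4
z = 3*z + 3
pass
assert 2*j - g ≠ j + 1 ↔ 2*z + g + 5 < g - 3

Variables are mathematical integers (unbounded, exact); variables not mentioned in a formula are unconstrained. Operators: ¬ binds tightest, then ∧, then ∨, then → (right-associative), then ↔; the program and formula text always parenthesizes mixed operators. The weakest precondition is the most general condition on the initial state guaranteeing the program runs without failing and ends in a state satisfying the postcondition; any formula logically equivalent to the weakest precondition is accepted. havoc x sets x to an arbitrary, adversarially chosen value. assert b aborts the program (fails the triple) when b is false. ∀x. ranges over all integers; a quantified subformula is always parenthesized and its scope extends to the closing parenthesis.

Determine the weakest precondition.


Working backward. After the program, the postcondition j + 3*j ≥ -7 must hold; in canonical form it is 4*j ≥ -7.
Before assert 2*j - g ≠ j + 1 ↔ 2*z + g + 5 < g - 3: (j ≠ g + 1 ↔ 2*z < -8) ∧ 4*j ≥ -7
Before skip: (j ≠ g + 1 ↔ 2*z < -8) ∧ 4*j ≥ -7
Before z := 3*z + 3: (j ≠ g + 1 ↔ 6*z < -14) ∧ 4*j ≥ -7
Before g := z + z + 4: (j ≠ 2*z + 5 ↔ 6*z < -14) ∧ 4*j ≥ -7
Before g := 2*g + 2: (j ≠ 2*z + 5 ↔ 6*z < -14) ∧ 4*j ≥ -7
Before havoc g: (j ≠ 2*z + 5 ↔ 6*z < -14) ∧ 4*j ≥ -7
Answer: WP = (j ≠ 2*z + 5 ↔ 6*z < -14) ∧ 4*j ≥ -7


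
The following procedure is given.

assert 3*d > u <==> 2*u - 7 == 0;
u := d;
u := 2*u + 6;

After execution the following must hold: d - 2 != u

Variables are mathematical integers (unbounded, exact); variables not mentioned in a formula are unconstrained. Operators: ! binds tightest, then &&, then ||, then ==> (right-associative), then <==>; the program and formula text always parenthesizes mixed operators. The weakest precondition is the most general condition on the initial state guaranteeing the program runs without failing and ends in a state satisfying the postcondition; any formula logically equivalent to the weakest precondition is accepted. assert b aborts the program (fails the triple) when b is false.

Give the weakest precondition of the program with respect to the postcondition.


Working backward. After the program, the postcondition d - 2 != u must hold; in canonical form it is d != u + 2.
Before u := 2*u + 6: d != 2*u + 8
Before u := d: d != -8
Before assert 3*d > u <==> 2*u - 7 == 0: (3*d > u <==> 2*u == 7) && d != -8
Answer: WP = (3*d > u <==> 2*u == 7) && d != -8


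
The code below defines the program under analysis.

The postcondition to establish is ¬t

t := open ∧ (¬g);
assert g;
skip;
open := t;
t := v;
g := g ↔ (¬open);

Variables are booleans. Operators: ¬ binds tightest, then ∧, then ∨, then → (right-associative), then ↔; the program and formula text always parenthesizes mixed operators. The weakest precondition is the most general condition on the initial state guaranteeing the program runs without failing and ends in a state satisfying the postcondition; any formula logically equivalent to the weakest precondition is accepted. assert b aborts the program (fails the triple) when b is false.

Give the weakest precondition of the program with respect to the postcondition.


Working backward. After the program, ¬t must hold.
Before g := g ↔ (¬open): ¬t
Before t := v: ¬v
Before open := t: ¬v
Before skip: ¬v
Before assert g: g ∧ (¬v)
Before t := open ∧ (¬g): g ∧ (¬v)
Answer: WP = g ∧ (¬v)


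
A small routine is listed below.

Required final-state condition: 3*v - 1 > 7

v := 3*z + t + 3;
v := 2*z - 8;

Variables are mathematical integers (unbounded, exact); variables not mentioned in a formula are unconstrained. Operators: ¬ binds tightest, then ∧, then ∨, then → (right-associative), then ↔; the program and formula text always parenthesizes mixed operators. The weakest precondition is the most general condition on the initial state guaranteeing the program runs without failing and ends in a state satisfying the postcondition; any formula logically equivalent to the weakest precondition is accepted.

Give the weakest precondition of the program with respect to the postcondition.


Working backward. After the program, the postcondition 3*v - 1 > 7 must hold; in canonical form it is 3*v > 8.
Before v := 2*z - 8: 6*z > 32
Before v := 3*z + t + 3: 6*z > 32
Answer: WP = 6*z > 32


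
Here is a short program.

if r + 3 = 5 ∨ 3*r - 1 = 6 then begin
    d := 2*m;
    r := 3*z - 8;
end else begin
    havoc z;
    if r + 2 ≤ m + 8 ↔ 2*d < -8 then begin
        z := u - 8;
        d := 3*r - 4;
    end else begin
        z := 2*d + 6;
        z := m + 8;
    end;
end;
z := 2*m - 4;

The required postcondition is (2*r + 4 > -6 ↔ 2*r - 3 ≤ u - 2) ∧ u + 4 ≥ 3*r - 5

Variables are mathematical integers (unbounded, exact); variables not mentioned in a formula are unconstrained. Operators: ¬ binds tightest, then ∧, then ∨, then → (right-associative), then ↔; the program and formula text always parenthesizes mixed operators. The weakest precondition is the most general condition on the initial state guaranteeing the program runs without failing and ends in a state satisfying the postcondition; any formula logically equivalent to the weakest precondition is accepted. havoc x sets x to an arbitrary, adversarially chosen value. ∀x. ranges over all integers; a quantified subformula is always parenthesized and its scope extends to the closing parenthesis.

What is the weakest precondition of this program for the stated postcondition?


Working backward. After the program, the postcondition (2*r + 4 > -6 ↔ 2*r - 3 ≤ u - 2) ∧ u + 4 ≥ 3*r - 5 must hold; in canonical form it is (2*r > -10 ↔ 2*r ≤ u + 1) ∧ u ≥ 3*r - 9.
Before z := 2*m - 4: (2*r > -10 ↔ 2*r ≤ u + 1) ∧ u ≥ 3*r - 9
Then branch requires (6*z > 6 ↔ 6*z ≤ u + 17) ∧ u ≥ 9*z - 33; else branch requires ((r ≤ m + 6 ↔ 2*d < -8) → ((2*r > -10 ↔ 2*r ≤ u + 1) ∧ u ≥ 3*r - 9)) ∧ ((¬(r ≤ m + 6 ↔ 2*d < -8)) → ((2*r > -10 ↔ 2*r ≤ u + 1) ∧ u ≥ 3*r - 9)).
Before the if: ((r = 2 ∨ 3*r = 7) → ((6*z > 6 ↔ 6*z ≤ u + 17) ∧ u ≥ 9*z - 33)) ∧ ((¬(r = 2 ∨ 3*r = 7)) → (((r ≤ m + 6 ↔ 2*d < -8) → ((2*r > -10 ↔ 2*r ≤ u + 1) ∧ u ≥ 3*r - 9)) ∧ ((¬(r ≤ m + 6 ↔ 2*d < -8)) → ((2*r > -10 ↔ 2*r ≤ u + 1) ∧ u ≥ 3*r - 9))))
Answer: WP = ((r = 2 ∨ 3*r = 7) → ((6*z > 6 ↔ 6*z ≤ u + 17) ∧ u ≥ 9*z - 33)) ∧ ((¬(r = 2 ∨ 3*r = 7)) → (((r ≤ m + 6 ↔ 2*d < -8) → ((2*r > -10 ↔ 2*r ≤ u + 1) ∧ u ≥ 3*r - 9)) ∧ ((¬(r ≤ m + 6 ↔ 2*d < -8)) → ((2*r > -10 ↔ 2*r ≤ u + 1) ∧ u ≥ 3*r - 9))))


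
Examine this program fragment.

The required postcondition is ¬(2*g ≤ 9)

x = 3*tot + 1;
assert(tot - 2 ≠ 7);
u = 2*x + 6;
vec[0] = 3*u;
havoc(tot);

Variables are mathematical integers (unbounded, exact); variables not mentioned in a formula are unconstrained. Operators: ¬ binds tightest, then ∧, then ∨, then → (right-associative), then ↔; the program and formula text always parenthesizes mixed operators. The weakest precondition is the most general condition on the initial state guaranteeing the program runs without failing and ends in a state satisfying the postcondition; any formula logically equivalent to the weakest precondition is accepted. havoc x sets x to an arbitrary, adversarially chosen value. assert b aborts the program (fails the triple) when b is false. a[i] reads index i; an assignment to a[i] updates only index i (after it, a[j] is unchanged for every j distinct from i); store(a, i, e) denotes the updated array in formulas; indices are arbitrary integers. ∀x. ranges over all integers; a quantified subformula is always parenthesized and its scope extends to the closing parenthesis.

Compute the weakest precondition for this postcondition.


Working backward. After the program, ¬(2*g ≤ 9) must hold.
Before havoc tot: ¬(2*g ≤ 9)
Before vec[0] := 3*u: ¬(2*g ≤ 9)
Before u := 2*x + 6: ¬(2*g ≤ 9)
Before assert tot - 2 ≠ 7: tot ≠ 9 ∧ (¬(2*g ≤ 9))
Before x := 3*tot + 1: tot ≠ 9 ∧ (¬(2*g ≤ 9))
Answer: WP = tot ≠ 9 ∧ (¬(2*g ≤ 9))


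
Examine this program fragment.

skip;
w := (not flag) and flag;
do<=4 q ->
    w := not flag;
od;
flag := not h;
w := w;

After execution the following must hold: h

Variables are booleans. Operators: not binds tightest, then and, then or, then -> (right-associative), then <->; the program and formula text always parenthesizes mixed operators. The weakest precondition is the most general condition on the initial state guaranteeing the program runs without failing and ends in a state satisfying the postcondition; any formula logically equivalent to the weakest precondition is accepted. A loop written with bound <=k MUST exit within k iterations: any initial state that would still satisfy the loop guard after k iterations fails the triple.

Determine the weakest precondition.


Working backward. After the program, h must hold.
Before w := w: h
Before flag := not h: h
Before the loop (bound <=4), unroll the exhaustion recursion (WP_0 = exit-now case; WP_j = one more guarded iteration, up to j = 4):
  WP_0: (not q) and h
  WP_1: (q -> ((not q) and h)) and ((not q) -> h)
  WP_2: (q -> ((q -> ((not q) and h)) and ((not q) -> h))) and ((not q) -> h)
  WP_3: (q -> ((q -> ((q -> ((not q) and h)) and ((not q) -> h))) and ((not q) -> h))) and ((not q) -> h)
  WP_4: (q -> ((q -> ((q -> ((q -> ((not q) and h)) and ((not q) -> h))) and ((not q) -> h))) and ((not q) -> h))) and ((not q) -> h)
So before the loop: (q -> ((q -> ((q -> ((q -> ((not q) and h)) and ((not q) -> h))) and ((not q) -> h))) and ((not q) -> h))) and ((not q) -> h)
Before w := (not flag) and flag: (q -> ((q -> ((q -> ((q -> ((not q) and h)) and ((not q) -> h))) and ((not q) -> h))) and ((not q) -> h))) and ((not q) -> h)
Before skip: (q -> ((q -> ((q -> ((q -> ((not q) and h)) and ((not q) -> h))) and ((not q) -> h))) and ((not q) -> h))) and ((not q) -> h)
Answer: WP = (q -> ((q -> ((q -> ((q -> ((not q) and h)) and ((not q) -> h))) and ((not q) -> h))) and ((not q) -> h))) and ((not q) -> h)


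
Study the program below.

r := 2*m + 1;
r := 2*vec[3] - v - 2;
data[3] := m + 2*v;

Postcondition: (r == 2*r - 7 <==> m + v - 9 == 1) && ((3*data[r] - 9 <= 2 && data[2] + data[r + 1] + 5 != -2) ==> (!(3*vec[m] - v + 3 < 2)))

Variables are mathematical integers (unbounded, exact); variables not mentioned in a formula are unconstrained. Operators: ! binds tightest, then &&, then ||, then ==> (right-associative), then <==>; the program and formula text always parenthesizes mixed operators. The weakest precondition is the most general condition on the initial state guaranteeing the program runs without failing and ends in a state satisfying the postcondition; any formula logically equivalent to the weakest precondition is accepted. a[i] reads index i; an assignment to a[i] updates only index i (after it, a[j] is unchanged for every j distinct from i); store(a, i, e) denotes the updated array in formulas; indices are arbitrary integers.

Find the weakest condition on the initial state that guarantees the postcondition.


Working backward. After the program, the postcondition (r == 2*r - 7 <==> m + v - 9 == 1) && ((3*data[r] - 9 <= 2 && data[2] + data[r + 1] + 5 != -2) ==> (!(3*vec[m] - v + 3 < 2))) must hold; in canonical form it is (r == 7 <==> m + v == 10) && ((3*data[r] <= 11 && data[r + 1] + data[2] != -7) ==> (!(3*vec[m] < v - 1))).
Before data[3] := m + 2*v: (r == 7 <==> m + v == 10) && ((3*store(data, 3, m + 2*v)[r] <= 11 && data[2] + store(data, 3, m + 2*v)[r + 1] != -7) ==> (!(3*vec[m] < v - 1)))
Before r := 2*vec[3] - v - 2: (2*vec[3] == v + 9 <==> m + v == 10) && ((3*store(data, 3, m + 2*v)[2*vec[3] - v - 2] <= 11 && data[2] + store(data, 3, m + 2*v)[2*vec[3] - v - 1] != -7) ==> (!(3*vec[m] < v - 1)))
Before r := 2*m + 1: (2*vec[3] == v + 9 <==> m + v == 10) && ((3*store(data, 3, m + 2*v)[2*vec[3] - v - 2] <= 11 && data[2] + store(data, 3, m + 2*v)[2*vec[3] - v - 1] != -7) ==> (!(3*vec[m] < v - 1)))
Answer: WP = (2*vec[3] == v + 9 <==> m + v == 10) && ((3*store(data, 3, m + 2*v)[2*vec[3] - v - 2] <= 11 && data[2] + store(data, 3, m + 2*v)[2*vec[3] - v - 1] != -7) ==> (!(3*vec[m] < v - 1)))


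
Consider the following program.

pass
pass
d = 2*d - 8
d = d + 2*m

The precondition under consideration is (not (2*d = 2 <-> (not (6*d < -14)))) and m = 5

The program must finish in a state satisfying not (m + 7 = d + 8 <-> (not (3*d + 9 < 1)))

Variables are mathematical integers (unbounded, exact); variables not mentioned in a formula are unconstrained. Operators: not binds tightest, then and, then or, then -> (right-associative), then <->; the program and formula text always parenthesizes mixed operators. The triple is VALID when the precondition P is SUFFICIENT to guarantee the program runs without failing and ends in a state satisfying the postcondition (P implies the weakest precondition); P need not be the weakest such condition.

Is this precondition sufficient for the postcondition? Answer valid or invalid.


Working backward. After the program, the postcondition not (m + 7 = d + 8 <-> (not (3*d + 9 < 1))) must hold; in canonical form it is not (m = d + 1 <-> (not (3*d < -8))).
Before d := d + 2*m: not (d + m = -1 <-> (not (3*d + 6*m < -8)))
Before d := 2*d - 8: not (2*d + m = 7 <-> (not (6*d + 6*m < 16)))
Before skip: not (2*d + m = 7 <-> (not (6*d + 6*m < 16)))
Before skip: not (2*d + m = 7 <-> (not (6*d + 6*m < 16)))
The weakest precondition is not (2*d + m = 7 <-> (not (6*d + 6*m < 16))).
Check whether (not (2*d = 2 <-> (not (6*d < -14)))) and m = 5 implies it.
Every state satisfying the precondition satisfies the weakest precondition: the implication holds.
Answer: valid


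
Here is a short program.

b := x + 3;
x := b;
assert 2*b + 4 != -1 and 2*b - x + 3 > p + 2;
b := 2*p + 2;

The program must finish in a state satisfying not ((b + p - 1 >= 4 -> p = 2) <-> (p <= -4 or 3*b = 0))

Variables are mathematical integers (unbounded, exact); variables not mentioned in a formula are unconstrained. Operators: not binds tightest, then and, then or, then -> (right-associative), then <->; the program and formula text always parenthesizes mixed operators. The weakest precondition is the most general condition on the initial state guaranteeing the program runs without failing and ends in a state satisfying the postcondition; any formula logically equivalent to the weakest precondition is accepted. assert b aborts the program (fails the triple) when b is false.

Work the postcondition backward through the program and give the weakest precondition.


Working backward. After the program, the postcondition not ((b + p - 1 >= 4 -> p = 2) <-> (p <= -4 or 3*b = 0)) must hold; in canonical form it is not ((b + p >= 5 -> p = 2) <-> (p <= -4 or 3*b = 0)).
Before b := 2*p + 2: not ((3*p >= 3 -> p = 2) <-> (p <= -4 or 6*p = -6))
Before assert 2*b + 4 != -1 and 2*b - x + 3 > p + 2: 2*b != -5 and 2*b > p + x - 1 and (not ((3*p >= 3 -> p = 2) <-> (p <= -4 or 6*p = -6)))
Before x := b: 2*b != -5 and b > p - 1 and (not ((3*p >= 3 -> p = 2) <-> (p <= -4 or 6*p = -6)))
Before b := x + 3: 2*x != -11 and x > p - 4 and (not ((3*p >= 3 -> p = 2) <-> (p <= -4 or 6*p = -6)))
Answer: WP = 2*x != -11 and x > p - 4 and (not ((3*p >= 3 -> p = 2) <-> (p <= -4 or 6*p = -6)))


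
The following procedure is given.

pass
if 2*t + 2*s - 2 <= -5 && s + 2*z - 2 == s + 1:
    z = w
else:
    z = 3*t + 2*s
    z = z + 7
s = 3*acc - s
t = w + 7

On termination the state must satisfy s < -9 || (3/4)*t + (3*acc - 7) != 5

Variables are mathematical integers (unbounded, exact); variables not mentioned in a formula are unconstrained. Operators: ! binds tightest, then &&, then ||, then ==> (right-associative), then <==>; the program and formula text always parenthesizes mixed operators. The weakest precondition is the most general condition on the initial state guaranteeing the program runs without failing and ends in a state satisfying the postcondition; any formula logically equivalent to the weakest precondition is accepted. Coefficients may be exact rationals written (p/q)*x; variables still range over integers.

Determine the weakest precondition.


Working backward. After the program, the postcondition s < -9 || (3/4)*t + (3*acc - 7) != 5 must hold; in canonical form it is s < -9 || 3*acc + (3/4)*t != 12.
Before t := w + 7: s < -9 || 3*acc + (3/4)*w != 27/4
Before s := 3*acc - s: 3*acc < s - 9 || 3*acc + (3/4)*w != 27/4
Then branch requires 3*acc < s - 9 || 3*acc + (3/4)*w != 27/4; else branch requires 3*acc < s - 9 || 3*acc + (3/4)*w != 27/4.
Before the if: ((2*s + 2*t <= -3 && 2*z == 3) ==> (3*acc < s - 9 || 3*acc + (3/4)*w != 27/4)) && ((!(2*s + 2*t <= -3 && 2*z == 3)) ==> (3*acc < s - 9 || 3*acc + (3/4)*w != 27/4))
Before skip: ((2*s + 2*t <= -3 && 2*z == 3) ==> (3*acc < s - 9 || 3*acc + (3/4)*w != 27/4)) && ((!(2*s + 2*t <= -3 && 2*z == 3)) ==> (3*acc < s - 9 || 3*acc + (3/4)*w != 27/4))
Answer: WP = ((2*s + 2*t <= -3 && 2*z == 3) ==> (3*acc < s - 9 || 3*acc + (3/4)*w != 27/4)) && ((!(2*s + 2*t <= -3 && 2*z == 3)) ==> (3*acc < s - 9 || 3*acc + (3/4)*w != 27/4))


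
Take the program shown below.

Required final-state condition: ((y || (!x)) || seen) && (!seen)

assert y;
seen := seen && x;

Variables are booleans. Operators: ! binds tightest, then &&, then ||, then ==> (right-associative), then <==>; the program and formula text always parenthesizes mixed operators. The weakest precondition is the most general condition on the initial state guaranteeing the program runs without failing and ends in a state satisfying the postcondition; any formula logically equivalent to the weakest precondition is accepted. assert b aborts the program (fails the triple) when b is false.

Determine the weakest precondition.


Working backward. After the program, the postcondition ((y || (!x)) || seen) && (!seen) must hold; in canonical form it is (y || (!x) || seen) && (!seen).
Before seen := seen && x: (y || (!x) || (seen && x)) && (!(seen && x))
Before assert y: y && (y || (!x) || (seen && x)) && (!(seen && x))
Answer: WP = y && (y || (!x) || (seen && x)) && (!(seen && x))


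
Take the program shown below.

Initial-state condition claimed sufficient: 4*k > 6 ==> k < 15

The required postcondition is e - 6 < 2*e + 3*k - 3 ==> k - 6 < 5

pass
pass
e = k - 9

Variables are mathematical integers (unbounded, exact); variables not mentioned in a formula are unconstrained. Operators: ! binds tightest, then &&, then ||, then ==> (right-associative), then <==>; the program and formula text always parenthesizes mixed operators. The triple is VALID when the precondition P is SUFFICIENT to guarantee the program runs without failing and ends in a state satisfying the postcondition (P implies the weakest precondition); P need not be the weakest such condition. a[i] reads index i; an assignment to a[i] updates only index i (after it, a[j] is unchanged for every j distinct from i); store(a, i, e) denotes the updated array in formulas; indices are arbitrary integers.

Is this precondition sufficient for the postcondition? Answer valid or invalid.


Working backward. After the program, the postcondition e - 6 < 2*e + 3*k - 3 ==> k - 6 < 5 must hold; in canonical form it is e + 3*k > -3 ==> k < 11.
Before e := k - 9: 4*k > 6 ==> k < 11
Before skip: 4*k > 6 ==> k < 11
Before skip: 4*k > 6 ==> k < 11
The weakest precondition is 4*k > 6 ==> k < 11.
Check whether 4*k > 6 ==> k < 15 implies it.
Countermodel: at the initial state k = 11, the precondition holds but the weakest precondition fails.
Answer: invalid


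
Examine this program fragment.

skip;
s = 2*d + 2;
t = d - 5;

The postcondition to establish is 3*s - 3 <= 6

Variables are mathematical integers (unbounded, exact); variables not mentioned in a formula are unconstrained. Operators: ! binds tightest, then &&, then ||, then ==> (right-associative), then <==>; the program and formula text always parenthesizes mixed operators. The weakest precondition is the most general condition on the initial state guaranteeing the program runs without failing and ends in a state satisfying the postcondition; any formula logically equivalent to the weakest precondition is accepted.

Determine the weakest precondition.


Working backward. After the program, the postcondition 3*s - 3 <= 6 must hold; in canonical form it is 3*s <= 9.
Before t := d - 5: 3*s <= 9
Before s := 2*d + 2: 6*d <= 3
Before skip: 6*d <= 3
Answer: WP = 6*d <= 3


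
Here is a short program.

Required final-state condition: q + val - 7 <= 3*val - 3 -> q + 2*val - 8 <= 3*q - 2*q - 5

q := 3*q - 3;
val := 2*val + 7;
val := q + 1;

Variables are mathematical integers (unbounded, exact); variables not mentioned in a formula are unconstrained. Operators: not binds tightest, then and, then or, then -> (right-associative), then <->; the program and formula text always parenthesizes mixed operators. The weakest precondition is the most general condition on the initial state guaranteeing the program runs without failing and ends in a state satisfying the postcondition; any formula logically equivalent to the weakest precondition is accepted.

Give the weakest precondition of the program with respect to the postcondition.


Working backward. After the program, the postcondition q + val - 7 <= 3*val - 3 -> q + 2*val - 8 <= 3*q - 2*q - 5 must hold; in canonical form it is q <= 2*val + 4 -> 2*val <= 3.
Before val := q + 1: q >= -6 -> 2*q <= 1
Before val := 2*val + 7: q >= -6 -> 2*q <= 1
Before q := 3*q - 3: 3*q >= -3 -> 6*q <= 7
Answer: WP = 3*q >= -3 -> 6*q <= 7


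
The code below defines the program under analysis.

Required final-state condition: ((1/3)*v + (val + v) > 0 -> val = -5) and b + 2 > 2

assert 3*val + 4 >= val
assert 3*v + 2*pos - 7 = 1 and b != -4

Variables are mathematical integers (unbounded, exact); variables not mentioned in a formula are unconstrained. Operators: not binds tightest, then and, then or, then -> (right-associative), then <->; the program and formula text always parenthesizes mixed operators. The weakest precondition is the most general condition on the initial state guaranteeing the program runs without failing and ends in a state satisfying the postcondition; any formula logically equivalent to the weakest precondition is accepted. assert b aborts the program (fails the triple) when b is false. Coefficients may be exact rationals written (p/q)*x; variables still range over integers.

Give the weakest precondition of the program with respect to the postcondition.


Working backward. After the program, the postcondition ((1/3)*v + (val + v) > 0 -> val = -5) and b + 2 > 2 must hold; in canonical form it is ((4/3)*v + val > 0 -> val = -5) and b > 0.
Before assert 3*v + 2*pos - 7 = 1 and b != -4: 2*pos + 3*v = 8 and b != -4 and ((4/3)*v + val > 0 -> val = -5) and b > 0
Before assert 3*val + 4 >= val: 2*val >= -4 and 2*pos + 3*v = 8 and b != -4 and ((4/3)*v + val > 0 -> val = -5) and b > 0
Answer: WP = 2*val >= -4 and 2*pos + 3*v = 8 and b != -4 and ((4/3)*v + val > 0 -> val = -5) and b > 0


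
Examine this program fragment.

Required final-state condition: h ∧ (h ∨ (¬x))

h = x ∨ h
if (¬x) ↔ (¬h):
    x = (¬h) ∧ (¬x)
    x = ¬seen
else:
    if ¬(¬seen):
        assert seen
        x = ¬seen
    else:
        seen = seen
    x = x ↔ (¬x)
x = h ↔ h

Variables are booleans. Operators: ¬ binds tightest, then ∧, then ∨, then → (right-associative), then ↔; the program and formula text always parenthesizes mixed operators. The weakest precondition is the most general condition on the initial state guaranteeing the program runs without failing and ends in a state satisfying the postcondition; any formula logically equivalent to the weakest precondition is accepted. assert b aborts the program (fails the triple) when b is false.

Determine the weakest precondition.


Working backward. After the program, h ∧ (h ∨ (¬x)) must hold.
Before x := h ↔ h: h
Then branch requires h; else branch requires (seen → (seen ∧ h)) ∧ ((¬seen) → h).
Before the if: (((¬x) ↔ (¬h)) → h) ∧ ((¬((¬x) ↔ (¬h))) → ((seen → (seen ∧ h)) ∧ ((¬seen) → h)))
Before h := x ∨ h: (((¬x) ↔ (¬(x ∨ h))) → (x ∨ h)) ∧ ((¬((¬x) ↔ (¬(x ∨ h)))) → ((seen → (seen ∧ (x ∨ h))) ∧ ((¬seen) → (x ∨ h))))
Answer: WP = (((¬x) ↔ (¬(x ∨ h))) → (x ∨ h)) ∧ ((¬((¬x) ↔ (¬(x ∨ h)))) → ((seen → (seen ∧ (x ∨ h))) ∧ ((¬seen) → (x ∨ h))))
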